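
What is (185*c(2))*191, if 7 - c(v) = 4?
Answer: 106005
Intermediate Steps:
c(v) = 3 (c(v) = 7 - 1*4 = 7 - 4 = 3)
(185*c(2))*191 = (185*3)*191 = 555*191 = 106005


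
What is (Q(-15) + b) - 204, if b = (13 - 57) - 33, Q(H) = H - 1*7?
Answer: -303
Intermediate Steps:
Q(H) = -7 + H (Q(H) = H - 7 = -7 + H)
b = -77 (b = -44 - 33 = -77)
(Q(-15) + b) - 204 = ((-7 - 15) - 77) - 204 = (-22 - 77) - 204 = -99 - 204 = -303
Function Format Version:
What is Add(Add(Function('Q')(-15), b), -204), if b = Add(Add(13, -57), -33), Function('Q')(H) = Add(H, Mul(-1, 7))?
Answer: -303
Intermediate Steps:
Function('Q')(H) = Add(-7, H) (Function('Q')(H) = Add(H, -7) = Add(-7, H))
b = -77 (b = Add(-44, -33) = -77)
Add(Add(Function('Q')(-15), b), -204) = Add(Add(Add(-7, -15), -77), -204) = Add(Add(-22, -77), -204) = Add(-99, -204) = -303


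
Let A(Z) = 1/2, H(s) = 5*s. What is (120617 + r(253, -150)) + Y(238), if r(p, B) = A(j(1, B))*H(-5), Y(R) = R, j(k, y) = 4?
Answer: 241685/2 ≈ 1.2084e+5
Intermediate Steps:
A(Z) = ½
r(p, B) = -25/2 (r(p, B) = (5*(-5))/2 = (½)*(-25) = -25/2)
(120617 + r(253, -150)) + Y(238) = (120617 - 25/2) + 238 = 241209/2 + 238 = 241685/2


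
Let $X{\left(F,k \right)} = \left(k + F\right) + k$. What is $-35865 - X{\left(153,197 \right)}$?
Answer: $-36412$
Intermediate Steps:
$X{\left(F,k \right)} = F + 2 k$ ($X{\left(F,k \right)} = \left(F + k\right) + k = F + 2 k$)
$-35865 - X{\left(153,197 \right)} = -35865 - \left(153 + 2 \cdot 197\right) = -35865 - \left(153 + 394\right) = -35865 - 547 = -36412$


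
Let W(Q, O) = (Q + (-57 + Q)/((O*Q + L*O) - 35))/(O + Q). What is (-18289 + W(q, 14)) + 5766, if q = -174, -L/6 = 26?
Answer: -1332331523/106400 ≈ -12522.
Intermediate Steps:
L = -156 (L = -6*26 = -156)
W(Q, O) = (Q + (-57 + Q)/(-35 - 156*O + O*Q))/(O + Q) (W(Q, O) = (Q + (-57 + Q)/((O*Q - 156*O) - 35))/(O + Q) = (Q + (-57 + Q)/((-156*O + O*Q) - 35))/(O + Q) = (Q + (-57 + Q)/(-35 - 156*O + O*Q))/(O + Q))
(-18289 + W(q, 14)) + 5766 = (-18289 + (57 + 34*(-174) - 1*14*(-174)**2 + 156*14*(-174))/(35*14 + 35*(-174) + 156*14**2 - 1*14*(-174)**2 - 1*(-174)*14**2 + 156*14*(-174))) + 5766 = (-18289 + (57 - 5916 - 1*14*30276 - 380016)/(490 - 6090 + 156*196 - 1*14*30276 - 1*(-174)*196 - 380016)) + 5766 = (-18289 + (57 - 5916 - 423864 - 380016)/(490 - 6090 + 30576 - 423864 + 34104 - 380016)) + 5766 = (-18289 - 809739/(-744800)) + 5766 = (-18289 - 1/744800*(-809739)) + 5766 = (-18289 + 115677/106400) + 5766 = -1945833923/106400 + 5766 = -1332331523/106400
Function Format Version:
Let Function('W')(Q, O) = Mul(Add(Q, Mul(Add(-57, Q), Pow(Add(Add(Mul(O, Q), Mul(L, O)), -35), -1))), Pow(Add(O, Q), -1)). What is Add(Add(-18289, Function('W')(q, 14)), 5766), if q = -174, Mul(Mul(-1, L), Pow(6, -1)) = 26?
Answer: Rational(-1332331523, 106400) ≈ -12522.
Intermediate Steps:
L = -156 (L = Mul(-6, 26) = -156)
Function('W')(Q, O) = Mul(Pow(Add(O, Q), -1), Add(Q, Mul(Pow(Add(-35, Mul(-156, O), Mul(O, Q)), -1), Add(-57, Q)))) (Function('W')(Q, O) = Mul(Add(Q, Mul(Add(-57, Q), Pow(Add(Add(Mul(O, Q), Mul(-156, O)), -35), -1))), Pow(Add(O, Q), -1)) = Mul(Add(Q, Mul(Add(-57, Q), Pow(Add(Add(Mul(-156, O), Mul(O, Q)), -35), -1))), Pow(Add(O, Q), -1)) = Mul(Add(Q, Mul(Add(-57, Q), Pow(Add(-35, Mul(-156, O), Mul(O, Q)), -1))), Pow(Add(O, Q), -1)) = Mul(Add(Q, Mul(Pow(Add(-35, Mul(-156, O), Mul(O, Q)), -1), Add(-57, Q))), Pow(Add(O, Q), -1)) = Mul(Pow(Add(O, Q), -1), Add(Q, Mul(Pow(Add(-35, Mul(-156, O), Mul(O, Q)), -1), Add(-57, Q)))))
Add(Add(-18289, Function('W')(q, 14)), 5766) = Add(Add(-18289, Mul(Pow(Add(Mul(35, 14), Mul(35, -174), Mul(156, Pow(14, 2)), Mul(-1, 14, Pow(-174, 2)), Mul(-1, -174, Pow(14, 2)), Mul(156, 14, -174)), -1), Add(57, Mul(34, -174), Mul(-1, 14, Pow(-174, 2)), Mul(156, 14, -174)))), 5766) = Add(Add(-18289, Mul(Pow(Add(490, -6090, Mul(156, 196), Mul(-1, 14, 30276), Mul(-1, -174, 196), -380016), -1), Add(57, -5916, Mul(-1, 14, 30276), -380016))), 5766) = Add(Add(-18289, Mul(Pow(Add(490, -6090, 30576, -423864, 34104, -380016), -1), Add(57, -5916, -423864, -380016))), 5766) = Add(Add(-18289, Mul(Pow(-744800, -1), -809739)), 5766) = Add(Add(-18289, Mul(Rational(-1, 744800), -809739)), 5766) = Add(Add(-18289, Rational(115677, 106400)), 5766) = Add(Rational(-1945833923, 106400), 5766) = Rational(-1332331523, 106400)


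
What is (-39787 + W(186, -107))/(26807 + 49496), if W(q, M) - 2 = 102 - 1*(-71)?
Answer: -39612/76303 ≈ -0.51914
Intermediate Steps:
W(q, M) = 175 (W(q, M) = 2 + (102 - 1*(-71)) = 2 + (102 + 71) = 2 + 173 = 175)
(-39787 + W(186, -107))/(26807 + 49496) = (-39787 + 175)/(26807 + 49496) = -39612/76303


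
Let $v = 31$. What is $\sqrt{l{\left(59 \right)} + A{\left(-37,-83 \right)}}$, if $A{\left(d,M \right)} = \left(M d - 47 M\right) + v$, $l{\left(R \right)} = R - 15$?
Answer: $9 \sqrt{87} \approx 83.946$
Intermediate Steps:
$l{\left(R \right)} = -15 + R$
$A{\left(d,M \right)} = 31 - 47 M + M d$ ($A{\left(d,M \right)} = \left(M d - 47 M\right) + 31 = \left(- 47 M + M d\right) + 31 = 31 - 47 M + M d$)
$\sqrt{l{\left(59 \right)} + A{\left(-37,-83 \right)}} = \sqrt{\left(-15 + 59\right) - -7003} = \sqrt{44 + \left(31 + 3901 + 3071\right)} = \sqrt{44 + 7003} = \sqrt{7047} = 9 \sqrt{87}$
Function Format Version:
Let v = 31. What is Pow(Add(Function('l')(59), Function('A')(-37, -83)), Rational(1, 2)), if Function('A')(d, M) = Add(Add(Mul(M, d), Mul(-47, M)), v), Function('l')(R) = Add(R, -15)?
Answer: Mul(9, Pow(87, Rational(1, 2))) ≈ 83.946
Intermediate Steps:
Function('l')(R) = Add(-15, R)
Function('A')(d, M) = Add(31, Mul(-47, M), Mul(M, d)) (Function('A')(d, M) = Add(Add(Mul(M, d), Mul(-47, M)), 31) = Add(Add(Mul(-47, M), Mul(M, d)), 31) = Add(31, Mul(-47, M), Mul(M, d)))
Pow(Add(Function('l')(59), Function('A')(-37, -83)), Rational(1, 2)) = Pow(Add(Add(-15, 59), Add(31, Mul(-47, -83), Mul(-83, -37))), Rational(1, 2)) = Pow(Add(44, Add(31, 3901, 3071)), Rational(1, 2)) = Pow(Add(44, 7003), Rational(1, 2)) = Pow(7047, Rational(1, 2)) = Mul(9, Pow(87, Rational(1, 2)))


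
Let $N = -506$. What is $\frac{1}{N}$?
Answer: $- \frac{1}{506} \approx -0.0019763$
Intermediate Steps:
$\frac{1}{N} = \frac{1}{-506} = - \frac{1}{506}$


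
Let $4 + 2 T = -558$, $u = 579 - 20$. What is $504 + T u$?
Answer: $-156575$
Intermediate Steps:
$u = 559$ ($u = 579 - 20 = 559$)
$T = -281$ ($T = -2 + \frac{1}{2} \left(-558\right) = -2 - 279 = -281$)
$504 + T u = 504 - 157079 = -156575$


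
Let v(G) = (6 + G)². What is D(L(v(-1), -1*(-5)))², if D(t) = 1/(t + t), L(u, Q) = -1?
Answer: ¼ ≈ 0.25000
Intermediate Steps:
D(t) = 1/(2*t)
D(L(v(-1), -1*(-5)))² = ((½)/(-1))² = ((½)*(-1))² = (-½)² = ¼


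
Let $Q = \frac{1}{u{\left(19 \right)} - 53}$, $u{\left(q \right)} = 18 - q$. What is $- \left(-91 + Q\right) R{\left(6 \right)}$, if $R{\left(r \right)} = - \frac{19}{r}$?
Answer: $- \frac{93385}{324} \approx -288.23$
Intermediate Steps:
$Q = - \frac{1}{54}$ ($Q = \frac{1}{\left(18 - 19\right) - 53} = \frac{1}{-1 - 53} = \frac{1}{-54} = - \frac{1}{54} \approx -0.018519$)
$- \left(-91 + Q\right) R{\left(6 \right)} = - \left(-91 - \frac{1}{54}\right) \left(- \frac{19}{6}\right) = - \frac{\left(-4915\right) \left(\left(-19\right) \frac{1}{6}\right)}{54} = - \frac{\left(-4915\right) \left(-19\right)}{54 \cdot 6} = \left(-1\right) \frac{93385}{324} = - \frac{93385}{324}$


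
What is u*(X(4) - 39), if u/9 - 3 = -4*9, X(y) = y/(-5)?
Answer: 59103/5 ≈ 11821.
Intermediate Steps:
X(y) = -y/5 (X(y) = y*(-1/5) = -y/5)
u = -297 (u = 27 + 9*(-4*9) = 27 + 9*(-36) = 27 - 324 = -297)
u*(X(4) - 39) = -297*(-1/5*4 - 39) = -297*(-4/5 - 39) = -297*(-199/5) = 59103/5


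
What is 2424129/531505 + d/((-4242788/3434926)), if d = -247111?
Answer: 554245676241013/2770347710 ≈ 2.0006e+5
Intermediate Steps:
2424129/531505 + d/((-4242788/3434926)) = 2424129/531505 - 247111/((-4242788/3434926)) = 2424129*(1/531505) - 247111/((-4242788*1/3434926)) = 65517/14365 - 247111/(-192854/156133) = 65517/14365 - 247111*(-156133/192854) = 65517/14365 + 38582181763/192854 = 554245676241013/2770347710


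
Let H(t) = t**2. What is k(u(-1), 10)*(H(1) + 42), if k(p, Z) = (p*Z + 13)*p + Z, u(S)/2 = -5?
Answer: 37840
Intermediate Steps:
u(S) = -10 (u(S) = 2*(-5) = -10)
k(p, Z) = Z + p*(13 + Z*p) (k(p, Z) = (Z*p + 13)*p + Z = (13 + Z*p)*p + Z = p*(13 + Z*p) + Z = Z + p*(13 + Z*p))
k(u(-1), 10)*(H(1) + 42) = (10 + 13*(-10) + 10*(-10)**2)*(1**2 + 42) = (10 - 130 + 10*100)*(1 + 42) = (10 - 130 + 1000)*43 = 880*43 = 37840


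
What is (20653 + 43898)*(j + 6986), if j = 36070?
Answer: 2779307856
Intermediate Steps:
(20653 + 43898)*(j + 6986) = (20653 + 43898)*(36070 + 6986) = 64551*43056 = 2779307856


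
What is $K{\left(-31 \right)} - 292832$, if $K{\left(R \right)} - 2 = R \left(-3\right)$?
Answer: $-292737$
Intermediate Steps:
$K{\left(R \right)} = 2 - 3 R$ ($K{\left(R \right)} = 2 + R \left(-3\right) = 2 - 3 R$)
$K{\left(-31 \right)} - 292832 = \left(2 - -93\right) - 292832 = \left(2 + 93\right) - 292832 = 95 - 292832 = -292737$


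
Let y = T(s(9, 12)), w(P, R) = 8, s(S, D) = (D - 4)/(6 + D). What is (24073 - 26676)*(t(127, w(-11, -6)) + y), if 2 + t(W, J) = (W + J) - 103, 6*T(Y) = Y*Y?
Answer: -18996694/243 ≈ -78176.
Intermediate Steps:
s(S, D) = (-4 + D)/(6 + D)
T(Y) = Y**2/6 (T(Y) = (Y*Y)/6 = Y**2/6)
y = 8/243 (y = ((-4 + 12)/(6 + 12))**2/6 = (8/18)**2/6 = ((1/18)*8)**2/6 = (4/9)**2/6 = (1/6)*(16/81) = 8/243 ≈ 0.032922)
t(W, J) = -105 + J + W (t(W, J) = -2 + ((W + J) - 103) = -2 + ((J + W) - 103) = -2 + (-103 + J + W) = -105 + J + W)
(24073 - 26676)*(t(127, w(-11, -6)) + y) = (24073 - 26676)*((-105 + 8 + 127) + 8/243) = -2603*(30 + 8/243) = -2603*7298/243 = -18996694/243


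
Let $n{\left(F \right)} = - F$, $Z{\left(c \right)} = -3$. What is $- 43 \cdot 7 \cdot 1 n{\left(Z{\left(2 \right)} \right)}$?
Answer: $-903$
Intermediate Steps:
$- 43 \cdot 7 \cdot 1 n{\left(Z{\left(2 \right)} \right)} = - 43 \cdot 7 \cdot 1 \left(\left(-1\right) \left(-3\right)\right) = \left(-43\right) 7 \cdot 3 = \left(-301\right) 3 = -903$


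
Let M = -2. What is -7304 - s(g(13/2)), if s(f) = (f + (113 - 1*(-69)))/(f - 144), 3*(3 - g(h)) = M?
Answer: -3074427/421 ≈ -7302.7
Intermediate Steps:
g(h) = 11/3 (g(h) = 3 - ⅓*(-2) = 3 + ⅔ = 11/3)
s(f) = (182 + f)/(-144 + f) (s(f) = (f + (113 + 69))/(-144 + f) = (f + 182)/(-144 + f) = (182 + f)/(-144 + f))
-7304 - s(g(13/2)) = -7304 - (182 + 11/3)/(-144 + 11/3) = -7304 - 557/((-421/3)*3) = -7304 - (-3)*557/(421*3) = -7304 - 1*(-557/421) = -7304 + 557/421 = -3074427/421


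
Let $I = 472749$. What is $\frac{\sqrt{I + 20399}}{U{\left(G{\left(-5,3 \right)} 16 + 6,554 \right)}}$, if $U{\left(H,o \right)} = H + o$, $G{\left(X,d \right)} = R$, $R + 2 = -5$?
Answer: $\frac{\sqrt{123287}}{224} \approx 1.5675$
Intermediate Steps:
$R = -7$ ($R = -2 - 5 = -7$)
$G{\left(X,d \right)} = -7$
$\frac{\sqrt{I + 20399}}{U{\left(G{\left(-5,3 \right)} 16 + 6,554 \right)}} = \frac{\sqrt{472749 + 20399}}{\left(\left(-7\right) 16 + 6\right) + 554} = \frac{\sqrt{493148}}{\left(-112 + 6\right) + 554} = \frac{2 \sqrt{123287}}{-106 + 554} = \frac{2 \sqrt{123287}}{448} = 2 \sqrt{123287} \cdot \frac{1}{448} = \frac{\sqrt{123287}}{224}$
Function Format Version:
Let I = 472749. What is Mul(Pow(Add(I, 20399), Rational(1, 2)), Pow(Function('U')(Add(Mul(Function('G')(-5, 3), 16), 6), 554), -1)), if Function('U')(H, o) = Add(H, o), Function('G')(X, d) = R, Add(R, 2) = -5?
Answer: Mul(Rational(1, 224), Pow(123287, Rational(1, 2))) ≈ 1.5675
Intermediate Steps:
R = -7 (R = Add(-2, -5) = -7)
Function('G')(X, d) = -7
Mul(Pow(Add(I, 20399), Rational(1, 2)), Pow(Function('U')(Add(Mul(Function('G')(-5, 3), 16), 6), 554), -1)) = Mul(Pow(Add(472749, 20399), Rational(1, 2)), Pow(Add(Add(Mul(-7, 16), 6), 554), -1)) = Mul(Pow(493148, Rational(1, 2)), Pow(Add(Add(-112, 6), 554), -1)) = Mul(Mul(2, Pow(123287, Rational(1, 2))), Pow(Add(-106, 554), -1)) = Mul(Mul(2, Pow(123287, Rational(1, 2))), Pow(448, -1)) = Mul(Mul(2, Pow(123287, Rational(1, 2))), Rational(1, 448)) = Mul(Rational(1, 224), Pow(123287, Rational(1, 2)))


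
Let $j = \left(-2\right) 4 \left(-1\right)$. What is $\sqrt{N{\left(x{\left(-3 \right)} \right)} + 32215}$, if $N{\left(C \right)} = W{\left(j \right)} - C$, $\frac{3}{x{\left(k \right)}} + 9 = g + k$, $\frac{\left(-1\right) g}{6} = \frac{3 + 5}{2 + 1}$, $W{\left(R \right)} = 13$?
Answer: $\frac{\sqrt{6316709}}{14} \approx 179.52$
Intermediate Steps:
$j = 8$ ($j = \left(-8\right) \left(-1\right) = 8$)
$g = -16$ ($g = - 6 \frac{3 + 5}{2 + 1} = - 6 \cdot \frac{8}{3} = - 6 \cdot 8 \cdot \frac{1}{3} = \left(-6\right) \frac{8}{3} = -16$)
$x{\left(k \right)} = \frac{3}{-25 + k}$ ($x{\left(k \right)} = \frac{3}{-9 + \left(-16 + k\right)} = \frac{3}{-25 + k}$)
$N{\left(C \right)} = 13 - C$
$\sqrt{N{\left(x{\left(-3 \right)} \right)} + 32215} = \sqrt{\left(13 - \frac{3}{-25 - 3}\right) + 32215} = \sqrt{\left(13 - \frac{3}{-28}\right) + 32215} = \sqrt{\left(13 - 3 \left(- \frac{1}{28}\right)\right) + 32215} = \sqrt{\left(13 - - \frac{3}{28}\right) + 32215} = \sqrt{\left(13 + \frac{3}{28}\right) + 32215} = \sqrt{\frac{367}{28} + 32215} = \sqrt{\frac{902387}{28}} = \frac{\sqrt{6316709}}{14}$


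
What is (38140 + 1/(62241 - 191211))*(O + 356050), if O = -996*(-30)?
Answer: 189835717430807/12897 ≈ 1.4719e+10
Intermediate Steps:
O = 29880
(38140 + 1/(62241 - 191211))*(O + 356050) = (38140 + 1/(62241 - 191211))*(29880 + 356050) = (38140 + 1/(-128970))*385930 = (38140 - 1/128970)*385930 = (4918915799/128970)*385930 = 189835717430807/12897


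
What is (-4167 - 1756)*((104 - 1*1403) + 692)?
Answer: 3595261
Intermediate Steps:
(-4167 - 1756)*((104 - 1*1403) + 692) = -5923*((104 - 1403) + 692) = -5923*(-1299 + 692) = -5923*(-607) = 3595261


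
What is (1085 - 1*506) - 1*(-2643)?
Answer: 3222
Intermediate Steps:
(1085 - 1*506) - 1*(-2643) = (1085 - 506) + 2643 = 579 + 2643 = 3222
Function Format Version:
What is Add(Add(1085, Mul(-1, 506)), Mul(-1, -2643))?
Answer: 3222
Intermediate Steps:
Add(Add(1085, Mul(-1, 506)), Mul(-1, -2643)) = Add(Add(1085, -506), 2643) = Add(579, 2643) = 3222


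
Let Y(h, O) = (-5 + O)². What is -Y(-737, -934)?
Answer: -881721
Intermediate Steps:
-Y(-737, -934) = -(-5 - 934)² = -1*(-939)² = -1*881721 = -881721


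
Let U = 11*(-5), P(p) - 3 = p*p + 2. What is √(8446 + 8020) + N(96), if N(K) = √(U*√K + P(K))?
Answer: √16466 + √(9221 - 220*√6) ≈ 221.50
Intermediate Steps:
P(p) = 5 + p² (P(p) = 3 + (p*p + 2) = 3 + (p² + 2) = 3 + (2 + p²) = 5 + p²)
U = -55
N(K) = √(5 + K² - 55*√K) (N(K) = √(-55*√K + (5 + K²)) = √(5 + K² - 55*√K))
√(8446 + 8020) + N(96) = √(8446 + 8020) + √(5 + 96² - 220*√6) = √16466 + √(5 + 9216 - 220*√6) = √16466 + √(9221 - 220*√6)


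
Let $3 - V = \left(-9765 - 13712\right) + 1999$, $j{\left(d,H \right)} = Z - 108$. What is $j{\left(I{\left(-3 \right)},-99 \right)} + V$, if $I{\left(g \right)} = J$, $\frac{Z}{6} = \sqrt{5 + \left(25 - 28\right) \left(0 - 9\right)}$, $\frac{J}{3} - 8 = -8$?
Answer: $21373 + 24 \sqrt{2} \approx 21407.0$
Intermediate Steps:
$J = 0$ ($J = 24 + 3 \left(-8\right) = 24 - 24 = 0$)
$Z = 24 \sqrt{2}$ ($Z = 6 \sqrt{5 + \left(25 - 28\right) \left(0 - 9\right)} = 6 \sqrt{5 - -27} = 6 \sqrt{5 + 27} = 6 \sqrt{32} = 6 \cdot 4 \sqrt{2} = 24 \sqrt{2} \approx 33.941$)
$I{\left(g \right)} = 0$
$j{\left(d,H \right)} = -108 + 24 \sqrt{2}$ ($j{\left(d,H \right)} = 24 \sqrt{2} - 108 = -108 + 24 \sqrt{2}$)
$V = 21481$ ($V = 3 - \left(\left(-9765 - 13712\right) + 1999\right) = 3 - \left(-23477 + 1999\right) = 3 - -21478 = 3 + 21478 = 21481$)
$j{\left(I{\left(-3 \right)},-99 \right)} + V = \left(-108 + 24 \sqrt{2}\right) + 21481 = 21373 + 24 \sqrt{2}$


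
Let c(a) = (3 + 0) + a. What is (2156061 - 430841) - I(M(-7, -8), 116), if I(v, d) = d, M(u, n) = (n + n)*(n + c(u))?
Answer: 1725104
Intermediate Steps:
c(a) = 3 + a
M(u, n) = 2*n*(3 + n + u) (M(u, n) = (n + n)*(n + (3 + u)) = (2*n)*(3 + n + u) = 2*n*(3 + n + u))
(2156061 - 430841) - I(M(-7, -8), 116) = (2156061 - 430841) - 1*116 = 1725220 - 116 = 1725104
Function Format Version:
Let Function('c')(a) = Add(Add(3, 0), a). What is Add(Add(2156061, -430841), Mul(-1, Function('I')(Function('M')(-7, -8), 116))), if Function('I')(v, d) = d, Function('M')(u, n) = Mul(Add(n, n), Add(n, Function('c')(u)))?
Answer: 1725104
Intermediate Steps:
Function('c')(a) = Add(3, a)
Function('M')(u, n) = Mul(2, n, Add(3, n, u)) (Function('M')(u, n) = Mul(Add(n, n), Add(n, Add(3, u))) = Mul(Mul(2, n), Add(3, n, u)) = Mul(2, n, Add(3, n, u)))
Add(Add(2156061, -430841), Mul(-1, Function('I')(Function('M')(-7, -8), 116))) = Add(Add(2156061, -430841), Mul(-1, 116)) = Add(1725220, -116) = 1725104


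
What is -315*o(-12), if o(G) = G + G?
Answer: 7560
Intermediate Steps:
o(G) = 2*G
-315*o(-12) = -630*(-12) = -315*(-24) = 7560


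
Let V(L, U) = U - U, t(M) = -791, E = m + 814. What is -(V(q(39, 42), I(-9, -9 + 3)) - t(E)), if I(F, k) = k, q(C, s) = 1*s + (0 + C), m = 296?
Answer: -791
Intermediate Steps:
q(C, s) = C + s (q(C, s) = s + C = C + s)
E = 1110 (E = 296 + 814 = 1110)
V(L, U) = 0
-(V(q(39, 42), I(-9, -9 + 3)) - t(E)) = -(0 - 1*(-791)) = -(0 + 791) = -1*791 = -791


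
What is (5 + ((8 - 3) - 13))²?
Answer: 9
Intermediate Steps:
(5 + ((8 - 3) - 13))² = (5 + (5 - 13))² = (5 - 8)² = (-3)² = 9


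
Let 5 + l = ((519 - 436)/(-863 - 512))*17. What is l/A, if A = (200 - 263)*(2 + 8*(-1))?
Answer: -1381/86625 ≈ -0.015942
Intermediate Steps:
A = 378 (A = -63*(2 - 8) = -63*(-6) = 378)
l = -8286/1375 (l = -5 + ((519 - 436)/(-863 - 512))*17 = -5 + (83/(-1375))*17 = -5 + (83*(-1/1375))*17 = -5 - 83/1375*17 = -5 - 1411/1375 = -8286/1375 ≈ -6.0262)
l/A = -8286/1375/378 = -8286/1375*1/378 = -1381/86625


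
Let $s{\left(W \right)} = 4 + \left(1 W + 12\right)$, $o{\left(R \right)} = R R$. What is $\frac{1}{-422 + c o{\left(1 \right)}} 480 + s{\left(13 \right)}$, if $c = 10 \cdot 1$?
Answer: $\frac{2867}{103} \approx 27.835$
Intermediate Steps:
$o{\left(R \right)} = R^{2}$
$c = 10$
$s{\left(W \right)} = 16 + W$ ($s{\left(W \right)} = 4 + \left(W + 12\right) = 4 + \left(12 + W\right) = 16 + W$)
$\frac{1}{-422 + c o{\left(1 \right)}} 480 + s{\left(13 \right)} = \frac{1}{-422 + 10 \cdot 1^{2}} \cdot 480 + \left(16 + 13\right) = \frac{1}{-422 + 10 \cdot 1} \cdot 480 + 29 = \frac{1}{-422 + 10} \cdot 480 + 29 = \frac{1}{-412} \cdot 480 + 29 = \left(- \frac{1}{412}\right) 480 + 29 = - \frac{120}{103} + 29 = \frac{2867}{103}$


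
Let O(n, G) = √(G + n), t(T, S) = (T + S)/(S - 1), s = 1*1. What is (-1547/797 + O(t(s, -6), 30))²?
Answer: 153322398/4446463 - 442*√1505/797 ≈ 12.967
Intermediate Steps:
s = 1
t(T, S) = (S + T)/(-1 + S)
(-1547/797 + O(t(s, -6), 30))² = (-1547/797 + √(30 + (-6 + 1)/(-1 - 6)))² = (-1547*1/797 + √(30 - 5/(-7)))² = (-1547/797 + √(30 - ⅐*(-5)))² = (-1547/797 + √(30 + 5/7))² = (-1547/797 + √(215/7))² = (-1547/797 + √1505/7)²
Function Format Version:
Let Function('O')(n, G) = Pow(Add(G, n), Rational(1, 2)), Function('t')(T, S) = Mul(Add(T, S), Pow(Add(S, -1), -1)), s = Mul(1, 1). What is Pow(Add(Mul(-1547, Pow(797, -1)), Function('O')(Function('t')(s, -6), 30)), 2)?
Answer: Add(Rational(153322398, 4446463), Mul(Rational(-442, 797), Pow(1505, Rational(1, 2)))) ≈ 12.967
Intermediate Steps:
s = 1
Function('t')(T, S) = Mul(Pow(Add(-1, S), -1), Add(S, T)) (Function('t')(T, S) = Mul(Add(S, T), Pow(Add(-1, S), -1)) = Mul(Pow(Add(-1, S), -1), Add(S, T)))
Pow(Add(Mul(-1547, Pow(797, -1)), Function('O')(Function('t')(s, -6), 30)), 2) = Pow(Add(Mul(-1547, Pow(797, -1)), Pow(Add(30, Mul(Pow(Add(-1, -6), -1), Add(-6, 1))), Rational(1, 2))), 2) = Pow(Add(Mul(-1547, Rational(1, 797)), Pow(Add(30, Mul(Pow(-7, -1), -5)), Rational(1, 2))), 2) = Pow(Add(Rational(-1547, 797), Pow(Add(30, Mul(Rational(-1, 7), -5)), Rational(1, 2))), 2) = Pow(Add(Rational(-1547, 797), Pow(Add(30, Rational(5, 7)), Rational(1, 2))), 2) = Pow(Add(Rational(-1547, 797), Pow(Rational(215, 7), Rational(1, 2))), 2) = Pow(Add(Rational(-1547, 797), Mul(Rational(1, 7), Pow(1505, Rational(1, 2)))), 2)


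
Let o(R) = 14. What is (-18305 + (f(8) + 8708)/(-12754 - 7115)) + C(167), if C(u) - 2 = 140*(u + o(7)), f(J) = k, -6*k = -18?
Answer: 139809442/19869 ≈ 7036.6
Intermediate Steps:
k = 3 (k = -1/6*(-18) = 3)
f(J) = 3
C(u) = 1962 + 140*u (C(u) = 2 + 140*(u + 14) = 2 + 140*(14 + u) = 2 + (1960 + 140*u) = 1962 + 140*u)
(-18305 + (f(8) + 8708)/(-12754 - 7115)) + C(167) = (-18305 + (3 + 8708)/(-12754 - 7115)) + (1962 + 140*167) = (-18305 + 8711/(-19869)) + (1962 + 23380) = (-18305 + 8711*(-1/19869)) + 25342 = (-18305 - 8711/19869) + 25342 = -363710756/19869 + 25342 = 139809442/19869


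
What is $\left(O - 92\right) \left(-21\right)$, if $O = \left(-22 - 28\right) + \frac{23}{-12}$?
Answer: $\frac{12089}{4} \approx 3022.3$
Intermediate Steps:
$O = - \frac{623}{12}$ ($O = -50 + 23 \left(- \frac{1}{12}\right) = -50 - \frac{23}{12} = - \frac{623}{12} \approx -51.917$)
$\left(O - 92\right) \left(-21\right) = \left(- \frac{623}{12} - 92\right) \left(-21\right) = \left(- \frac{1727}{12}\right) \left(-21\right) = \frac{12089}{4}$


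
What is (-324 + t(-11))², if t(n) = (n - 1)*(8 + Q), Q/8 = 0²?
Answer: 176400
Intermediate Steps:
Q = 0 (Q = 8*0² = 8*0 = 0)
t(n) = -8 + 8*n (t(n) = (n - 1)*(8 + 0) = (-1 + n)*8 = -8 + 8*n)
(-324 + t(-11))² = (-324 + (-8 + 8*(-11)))² = (-324 + (-8 - 88))² = (-324 - 96)² = (-420)² = 176400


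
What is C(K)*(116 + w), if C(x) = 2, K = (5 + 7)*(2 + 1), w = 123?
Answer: 478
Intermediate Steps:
K = 36 (K = 12*3 = 36)
C(K)*(116 + w) = 2*(116 + 123) = 2*239 = 478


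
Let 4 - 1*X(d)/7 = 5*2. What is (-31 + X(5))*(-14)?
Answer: 1022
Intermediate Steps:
X(d) = -42 (X(d) = 28 - 35*2 = 28 - 7*10 = 28 - 70 = -42)
(-31 + X(5))*(-14) = (-31 - 42)*(-14) = -73*(-14) = 1022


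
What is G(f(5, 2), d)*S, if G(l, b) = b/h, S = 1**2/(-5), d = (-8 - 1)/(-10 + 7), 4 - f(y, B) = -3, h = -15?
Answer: 1/25 ≈ 0.040000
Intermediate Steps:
f(y, B) = 7 (f(y, B) = 4 - 1*(-3) = 4 + 3 = 7)
d = 3 (d = -9/(-3) = -9*(-1/3) = 3)
S = -1/5 (S = 1*(-1/5) = -1/5 ≈ -0.20000)
G(l, b) = -b/15 (G(l, b) = b/(-15) = b*(-1/15) = -b/15)
G(f(5, 2), d)*S = -1/15*3*(-1/5) = -1/5*(-1/5) = 1/25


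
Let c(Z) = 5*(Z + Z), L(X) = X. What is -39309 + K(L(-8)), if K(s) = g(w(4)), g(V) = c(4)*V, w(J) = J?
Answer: -39149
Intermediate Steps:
c(Z) = 10*Z (c(Z) = 5*(2*Z) = 10*Z)
g(V) = 40*V (g(V) = (10*4)*V = 40*V)
K(s) = 160 (K(s) = 40*4 = 160)
-39309 + K(L(-8)) = -39309 + 160 = -39149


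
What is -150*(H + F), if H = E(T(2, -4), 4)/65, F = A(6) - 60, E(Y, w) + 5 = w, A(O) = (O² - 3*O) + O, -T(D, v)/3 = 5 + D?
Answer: 70230/13 ≈ 5402.3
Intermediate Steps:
T(D, v) = -15 - 3*D (T(D, v) = -3*(5 + D) = -15 - 3*D)
A(O) = O² - 2*O
E(Y, w) = -5 + w
F = -36 (F = 6*(-2 + 6) - 60 = 6*4 - 60 = 24 - 60 = -36)
H = -1/65 (H = (-5 + 4)/65 = -1*1/65 = -1/65 ≈ -0.015385)
-150*(H + F) = -150*(-1/65 - 36) = -150*(-2341/65) = 70230/13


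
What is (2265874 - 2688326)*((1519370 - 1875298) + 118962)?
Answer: 100106760632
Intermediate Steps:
(2265874 - 2688326)*((1519370 - 1875298) + 118962) = -422452*(-355928 + 118962) = -422452*(-236966) = 100106760632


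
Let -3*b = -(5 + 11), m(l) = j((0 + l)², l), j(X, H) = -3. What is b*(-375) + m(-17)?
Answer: -2003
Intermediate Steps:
m(l) = -3
b = 16/3 (b = -(-1)*(5 + 11)/3 = -(-1)*16/3 = -⅓*(-16) = 16/3 ≈ 5.3333)
b*(-375) + m(-17) = (16/3)*(-375) - 3 = -2000 - 3 = -2003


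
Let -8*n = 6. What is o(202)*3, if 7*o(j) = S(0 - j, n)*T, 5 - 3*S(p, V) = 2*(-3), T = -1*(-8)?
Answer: 88/7 ≈ 12.571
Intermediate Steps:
T = 8
n = -¾ (n = -⅛*6 = -¾ ≈ -0.75000)
S(p, V) = 11/3 (S(p, V) = 5/3 - 2*(-3)/3 = 5/3 - ⅓*(-6) = 5/3 + 2 = 11/3)
o(j) = 88/21 (o(j) = ((11/3)*8)/7 = (⅐)*(88/3) = 88/21)
o(202)*3 = (88/21)*3 = 88/7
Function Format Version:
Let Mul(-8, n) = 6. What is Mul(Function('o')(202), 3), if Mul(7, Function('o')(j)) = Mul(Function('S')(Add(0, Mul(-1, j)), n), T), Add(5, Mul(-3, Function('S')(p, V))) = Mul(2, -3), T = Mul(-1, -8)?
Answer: Rational(88, 7) ≈ 12.571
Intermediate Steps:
T = 8
n = Rational(-3, 4) (n = Mul(Rational(-1, 8), 6) = Rational(-3, 4) ≈ -0.75000)
Function('S')(p, V) = Rational(11, 3) (Function('S')(p, V) = Add(Rational(5, 3), Mul(Rational(-1, 3), Mul(2, -3))) = Add(Rational(5, 3), Mul(Rational(-1, 3), -6)) = Add(Rational(5, 3), 2) = Rational(11, 3))
Function('o')(j) = Rational(88, 21) (Function('o')(j) = Mul(Rational(1, 7), Mul(Rational(11, 3), 8)) = Mul(Rational(1, 7), Rational(88, 3)) = Rational(88, 21))
Mul(Function('o')(202), 3) = Mul(Rational(88, 21), 3) = Rational(88, 7)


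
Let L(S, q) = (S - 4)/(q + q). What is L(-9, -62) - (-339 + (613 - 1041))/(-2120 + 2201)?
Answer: 96161/10044 ≈ 9.5740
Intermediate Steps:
L(S, q) = (-4 + S)/(2*q) (L(S, q) = (-4 + S)/((2*q)) = (-4 + S)*(1/(2*q)) = (-4 + S)/(2*q))
L(-9, -62) - (-339 + (613 - 1041))/(-2120 + 2201) = (½)*(-4 - 9)/(-62) - (-339 + (613 - 1041))/(-2120 + 2201) = (½)*(-1/62)*(-13) - (-339 - 428)/81 = 13/124 - (-767)/81 = 13/124 - 1*(-767/81) = 13/124 + 767/81 = 96161/10044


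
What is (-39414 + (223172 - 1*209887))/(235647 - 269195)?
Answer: 26129/33548 ≈ 0.77885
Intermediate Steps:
(-39414 + (223172 - 1*209887))/(235647 - 269195) = (-39414 + (223172 - 209887))/(-33548) = (-39414 + 13285)*(-1/33548) = -26129*(-1/33548) = 26129/33548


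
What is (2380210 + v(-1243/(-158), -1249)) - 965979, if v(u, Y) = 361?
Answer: 1414592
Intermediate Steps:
(2380210 + v(-1243/(-158), -1249)) - 965979 = (2380210 + 361) - 965979 = 2380571 - 965979 = 1414592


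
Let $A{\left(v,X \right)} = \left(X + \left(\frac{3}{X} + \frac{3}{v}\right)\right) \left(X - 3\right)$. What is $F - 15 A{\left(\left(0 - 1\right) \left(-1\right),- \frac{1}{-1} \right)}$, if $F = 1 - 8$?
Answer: $203$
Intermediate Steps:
$A{\left(v,X \right)} = \left(-3 + X\right) \left(X + \frac{3}{X} + \frac{3}{v}\right)$ ($A{\left(v,X \right)} = \left(X + \frac{3}{X} + \frac{3}{v}\right) \left(-3 + X\right) = \left(-3 + X\right) \left(X + \frac{3}{X} + \frac{3}{v}\right)$)
$F = -7$ ($F = 1 - 8 = -7$)
$F - 15 A{\left(\left(0 - 1\right) \left(-1\right),- \frac{1}{-1} \right)} = -7 - 15 \left(3 + \left(- \frac{1}{-1}\right)^{2} - \frac{9}{\left(-1\right) \frac{1}{-1}} - \frac{9}{\left(0 - 1\right) \left(-1\right)} - 3 \left(- \frac{1}{-1}\right) + \frac{3 \left(- \frac{1}{-1}\right)}{\left(0 - 1\right) \left(-1\right)}\right) = -7 - 15 \left(3 + \left(\left(-1\right) \left(-1\right)\right)^{2} - \frac{9}{\left(-1\right) \left(-1\right)} - \frac{9}{\left(-1\right) \left(-1\right)} - 3 \left(\left(-1\right) \left(-1\right)\right) + \frac{3 \left(\left(-1\right) \left(-1\right)\right)}{\left(-1\right) \left(-1\right)}\right) = -7 - 15 \left(3 + 1^{2} - \frac{9}{1} - \frac{9}{1} - 3 + 3 \cdot 1 \cdot 1^{-1}\right) = -7 - 15 \left(3 + 1 - 9 - 9 - 3 + 3 \cdot 1 \cdot 1\right) = -7 - 15 \left(3 + 1 - 9 - 9 - 3 + 3\right) = -7 - -210 = -7 + 210 = 203$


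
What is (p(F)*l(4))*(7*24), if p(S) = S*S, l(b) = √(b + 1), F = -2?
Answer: 672*√5 ≈ 1502.6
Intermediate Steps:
l(b) = √(1 + b)
p(S) = S²
(p(F)*l(4))*(7*24) = ((-2)²*√(1 + 4))*(7*24) = (4*√5)*168 = 672*√5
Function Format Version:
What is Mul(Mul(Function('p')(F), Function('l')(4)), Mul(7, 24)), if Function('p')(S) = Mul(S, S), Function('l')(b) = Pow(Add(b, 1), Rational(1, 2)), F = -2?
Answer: Mul(672, Pow(5, Rational(1, 2))) ≈ 1502.6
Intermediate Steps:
Function('l')(b) = Pow(Add(1, b), Rational(1, 2))
Function('p')(S) = Pow(S, 2)
Mul(Mul(Function('p')(F), Function('l')(4)), Mul(7, 24)) = Mul(Mul(Pow(-2, 2), Pow(Add(1, 4), Rational(1, 2))), Mul(7, 24)) = Mul(Mul(4, Pow(5, Rational(1, 2))), 168) = Mul(672, Pow(5, Rational(1, 2)))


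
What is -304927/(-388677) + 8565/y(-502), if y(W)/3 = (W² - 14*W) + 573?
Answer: 5351349778/6726832839 ≈ 0.79552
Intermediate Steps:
y(W) = 1719 - 42*W + 3*W² (y(W) = 3*((W² - 14*W) + 573) = 3*(573 + W² - 14*W) = 1719 - 42*W + 3*W²)
-304927/(-388677) + 8565/y(-502) = -304927/(-388677) + 8565/(1719 - 42*(-502) + 3*(-502)²) = -304927*(-1/388677) + 8565/(1719 + 21084 + 3*252004) = 304927/388677 + 8565/(1719 + 21084 + 756012) = 304927/388677 + 8565/778815 = 304927/388677 + 8565*(1/778815) = 304927/388677 + 571/51921 = 5351349778/6726832839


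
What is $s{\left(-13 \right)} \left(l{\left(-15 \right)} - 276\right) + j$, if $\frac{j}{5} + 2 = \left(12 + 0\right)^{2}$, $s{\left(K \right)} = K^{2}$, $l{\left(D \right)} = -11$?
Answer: $-47793$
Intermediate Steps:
$j = 710$ ($j = -10 + 5 \left(12 + 0\right)^{2} = -10 + 5 \cdot 12^{2} = -10 + 5 \cdot 144 = -10 + 720 = 710$)
$s{\left(-13 \right)} \left(l{\left(-15 \right)} - 276\right) + j = \left(-13\right)^{2} \left(-11 - 276\right) + 710 = 169 \left(-287\right) + 710 = -48503 + 710 = -47793$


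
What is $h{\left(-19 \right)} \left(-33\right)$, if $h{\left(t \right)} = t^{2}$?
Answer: $-11913$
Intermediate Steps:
$h{\left(-19 \right)} \left(-33\right) = \left(-19\right)^{2} \left(-33\right) = 361 \left(-33\right) = -11913$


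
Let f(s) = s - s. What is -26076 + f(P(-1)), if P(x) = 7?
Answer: -26076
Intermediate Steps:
f(s) = 0
-26076 + f(P(-1)) = -26076 + 0 = -26076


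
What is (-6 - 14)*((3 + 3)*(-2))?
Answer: 240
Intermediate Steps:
(-6 - 14)*((3 + 3)*(-2)) = -120*(-2) = -20*(-12) = 240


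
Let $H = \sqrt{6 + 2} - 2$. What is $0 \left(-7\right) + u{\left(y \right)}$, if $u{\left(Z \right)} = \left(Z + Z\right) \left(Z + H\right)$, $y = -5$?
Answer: $70 - 20 \sqrt{2} \approx 41.716$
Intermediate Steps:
$H = -2 + 2 \sqrt{2}$ ($H = \sqrt{8} - 2 = 2 \sqrt{2} - 2 = -2 + 2 \sqrt{2} \approx 0.82843$)
$u{\left(Z \right)} = 2 Z \left(-2 + Z + 2 \sqrt{2}\right)$ ($u{\left(Z \right)} = \left(Z + Z\right) \left(Z - \left(2 - 2 \sqrt{2}\right)\right) = 2 Z \left(-2 + Z + 2 \sqrt{2}\right)$)
$0 \left(-7\right) + u{\left(y \right)} = 0 \left(-7\right) + 2 \left(-5\right) \left(-2 - 5 + 2 \sqrt{2}\right) = 0 + 2 \left(-5\right) \left(-7 + 2 \sqrt{2}\right) = 0 + \left(70 - 20 \sqrt{2}\right) = 70 - 20 \sqrt{2}$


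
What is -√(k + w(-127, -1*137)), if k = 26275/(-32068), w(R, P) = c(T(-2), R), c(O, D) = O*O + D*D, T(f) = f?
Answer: -√4147408707073/16034 ≈ -127.01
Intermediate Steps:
c(O, D) = D² + O² (c(O, D) = O² + D² = D² + O²)
w(R, P) = 4 + R² (w(R, P) = R² + (-2)² = R² + 4 = 4 + R²)
k = -26275/32068 (k = 26275*(-1/32068) = -26275/32068 ≈ -0.81935)
-√(k + w(-127, -1*137)) = -√(-26275/32068 + (4 + (-127)²)) = -√(-26275/32068 + (4 + 16129)) = -√(-26275/32068 + 16133) = -√(517326769/32068) = -√4147408707073/16034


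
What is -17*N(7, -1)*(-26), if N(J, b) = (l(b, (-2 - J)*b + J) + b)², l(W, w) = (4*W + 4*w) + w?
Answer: 2486250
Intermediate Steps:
l(W, w) = 4*W + 5*w
N(J, b) = (5*J + 5*b + 5*b*(-2 - J))² (N(J, b) = ((4*b + 5*((-2 - J)*b + J)) + b)² = ((4*b + 5*(b*(-2 - J) + J)) + b)² = ((4*b + 5*(J + b*(-2 - J))) + b)² = ((4*b + (5*J + 5*b*(-2 - J))) + b)² = ((4*b + 5*J + 5*b*(-2 - J)) + b)² = (5*J + 5*b + 5*b*(-2 - J))²)
-17*N(7, -1)*(-26) = -425*(7 - 1*(-1) - 1*7*(-1))²*(-26) = -425*(7 + 1 + 7)²*(-26) = -425*15²*(-26) = -425*225*(-26) = -17*5625*(-26) = -95625*(-26) = 2486250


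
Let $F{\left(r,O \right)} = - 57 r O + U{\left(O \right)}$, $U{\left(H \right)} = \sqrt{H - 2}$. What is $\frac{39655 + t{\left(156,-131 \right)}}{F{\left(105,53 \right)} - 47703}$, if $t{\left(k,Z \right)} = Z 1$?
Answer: $- \frac{4807541264}{44385949471} - \frac{39524 \sqrt{51}}{133157848413} \approx -0.10831$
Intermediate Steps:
$U{\left(H \right)} = \sqrt{-2 + H}$
$t{\left(k,Z \right)} = Z$
$F{\left(r,O \right)} = \sqrt{-2 + O} - 57 O r$ ($F{\left(r,O \right)} = - 57 r O + \sqrt{-2 + O} = - 57 O r + \sqrt{-2 + O} = \sqrt{-2 + O} - 57 O r$)
$\frac{39655 + t{\left(156,-131 \right)}}{F{\left(105,53 \right)} - 47703} = \frac{39655 - 131}{\left(\sqrt{-2 + 53} - 3021 \cdot 105\right) - 47703} = \frac{39524}{\left(\sqrt{51} - 317205\right) - 47703} = \frac{39524}{\left(-317205 + \sqrt{51}\right) - 47703} = \frac{39524}{-364908 + \sqrt{51}}$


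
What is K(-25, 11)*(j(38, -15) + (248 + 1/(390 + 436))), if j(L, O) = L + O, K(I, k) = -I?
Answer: 5596175/826 ≈ 6775.0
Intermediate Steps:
K(-25, 11)*(j(38, -15) + (248 + 1/(390 + 436))) = (-1*(-25))*((38 - 15) + (248 + 1/(390 + 436))) = 25*(23 + (248 + 1/826)) = 25*(23 + 204849/826) = 25*(223847/826) = 5596175/826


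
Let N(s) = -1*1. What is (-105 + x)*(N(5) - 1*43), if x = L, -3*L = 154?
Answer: 20636/3 ≈ 6878.7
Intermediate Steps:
L = -154/3 (L = -⅓*154 = -154/3 ≈ -51.333)
N(s) = -1
x = -154/3 ≈ -51.333
(-105 + x)*(N(5) - 1*43) = (-105 - 154/3)*(-1 - 1*43) = -469*(-1 - 43)/3 = -469/3*(-44) = 20636/3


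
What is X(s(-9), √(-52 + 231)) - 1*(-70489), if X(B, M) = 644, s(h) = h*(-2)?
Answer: 71133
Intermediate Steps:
s(h) = -2*h
X(s(-9), √(-52 + 231)) - 1*(-70489) = 644 - 1*(-70489) = 644 + 70489 = 71133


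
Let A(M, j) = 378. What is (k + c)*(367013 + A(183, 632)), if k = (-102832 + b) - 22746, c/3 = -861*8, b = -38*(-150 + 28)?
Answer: -52024769946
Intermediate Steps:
b = 4636 (b = -38*(-122) = 4636)
c = -20664 (c = 3*(-861*8) = 3*(-6888) = -20664)
k = -120942 (k = (-102832 + 4636) - 22746 = -98196 - 22746 = -120942)
(k + c)*(367013 + A(183, 632)) = (-120942 - 20664)*(367013 + 378) = -141606*367391 = -52024769946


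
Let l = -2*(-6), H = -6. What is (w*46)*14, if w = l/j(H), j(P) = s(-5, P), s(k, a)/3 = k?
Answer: -2576/5 ≈ -515.20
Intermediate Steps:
s(k, a) = 3*k
j(P) = -15 (j(P) = 3*(-5) = -15)
l = 12
w = -4/5 (w = 12/(-15) = 12*(-1/15) = -4/5 ≈ -0.80000)
(w*46)*14 = -4/5*46*14 = -184/5*14 = -2576/5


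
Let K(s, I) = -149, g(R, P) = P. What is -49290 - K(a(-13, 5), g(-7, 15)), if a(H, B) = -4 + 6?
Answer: -49141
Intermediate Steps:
a(H, B) = 2
-49290 - K(a(-13, 5), g(-7, 15)) = -49290 - 1*(-149) = -49290 + 149 = -49141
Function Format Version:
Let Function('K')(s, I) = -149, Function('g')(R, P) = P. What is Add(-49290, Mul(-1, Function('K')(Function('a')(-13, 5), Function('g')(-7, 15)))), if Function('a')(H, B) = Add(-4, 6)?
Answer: -49141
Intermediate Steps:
Function('a')(H, B) = 2
Add(-49290, Mul(-1, Function('K')(Function('a')(-13, 5), Function('g')(-7, 15)))) = Add(-49290, Mul(-1, -149)) = Add(-49290, 149) = -49141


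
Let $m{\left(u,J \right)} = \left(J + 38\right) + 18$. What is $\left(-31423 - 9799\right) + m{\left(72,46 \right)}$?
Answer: $-41120$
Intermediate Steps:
$m{\left(u,J \right)} = 56 + J$ ($m{\left(u,J \right)} = \left(38 + J\right) + 18 = 56 + J$)
$\left(-31423 - 9799\right) + m{\left(72,46 \right)} = \left(-31423 - 9799\right) + \left(56 + 46\right) = -41222 + 102 = -41120$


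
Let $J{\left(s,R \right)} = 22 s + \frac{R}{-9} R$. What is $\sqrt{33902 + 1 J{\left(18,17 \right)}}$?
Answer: $\frac{\sqrt{308393}}{3} \approx 185.11$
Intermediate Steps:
$J{\left(s,R \right)} = 22 s - \frac{R^{2}}{9}$ ($J{\left(s,R \right)} = 22 s + R \left(- \frac{1}{9}\right) R = 22 s + - \frac{R}{9} R = 22 s - \frac{R^{2}}{9}$)
$\sqrt{33902 + 1 J{\left(18,17 \right)}} = \sqrt{33902 + 1 \left(22 \cdot 18 - \frac{17^{2}}{9}\right)} = \sqrt{33902 + 1 \left(396 - \frac{289}{9}\right)} = \sqrt{33902 + 1 \cdot \frac{3275}{9}} = \sqrt{33902 + \frac{3275}{9}} = \sqrt{\frac{308393}{9}} = \frac{\sqrt{308393}}{3}$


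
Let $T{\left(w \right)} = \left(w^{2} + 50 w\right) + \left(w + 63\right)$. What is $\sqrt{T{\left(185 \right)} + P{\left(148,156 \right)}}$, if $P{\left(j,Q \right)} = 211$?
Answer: $\sqrt{43934} \approx 209.6$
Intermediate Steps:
$T{\left(w \right)} = 63 + w^{2} + 51 w$ ($T{\left(w \right)} = \left(w^{2} + 50 w\right) + \left(63 + w\right) = 63 + w^{2} + 51 w$)
$\sqrt{T{\left(185 \right)} + P{\left(148,156 \right)}} = \sqrt{\left(63 + 185^{2} + 51 \cdot 185\right) + 211} = \sqrt{\left(63 + 34225 + 9435\right) + 211} = \sqrt{43723 + 211} = \sqrt{43934}$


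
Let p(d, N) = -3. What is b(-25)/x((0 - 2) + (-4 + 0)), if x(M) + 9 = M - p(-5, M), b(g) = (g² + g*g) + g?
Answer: -1225/12 ≈ -102.08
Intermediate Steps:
b(g) = g + 2*g² (b(g) = (g² + g²) + g = 2*g² + g = g + 2*g²)
x(M) = -6 + M (x(M) = -9 + (M - 1*(-3)) = -9 + (M + 3) = -9 + (3 + M) = -6 + M)
b(-25)/x((0 - 2) + (-4 + 0)) = (-25*(1 + 2*(-25)))/(-6 + ((0 - 2) + (-4 + 0))) = (-25*(1 - 50))/(-6 + (-2 - 4)) = (-25*(-49))/(-6 - 6) = 1225/(-12) = 1225*(-1/12) = -1225/12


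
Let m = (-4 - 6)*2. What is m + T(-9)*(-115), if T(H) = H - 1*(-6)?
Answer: 325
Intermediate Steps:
m = -20 (m = -10*2 = -20)
T(H) = 6 + H (T(H) = H + 6 = 6 + H)
m + T(-9)*(-115) = -20 + (6 - 9)*(-115) = -20 - 3*(-115) = -20 + 345 = 325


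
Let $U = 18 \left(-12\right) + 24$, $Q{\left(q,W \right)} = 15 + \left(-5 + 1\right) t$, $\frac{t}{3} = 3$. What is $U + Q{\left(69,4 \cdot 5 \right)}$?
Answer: $-213$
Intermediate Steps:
$t = 9$ ($t = 3 \cdot 3 = 9$)
$Q{\left(q,W \right)} = -21$ ($Q{\left(q,W \right)} = 15 + \left(-5 + 1\right) 9 = 15 - 36 = -21$)
$U = -192$ ($U = -216 + 24 = -192$)
$U + Q{\left(69,4 \cdot 5 \right)} = -192 - 21 = -213$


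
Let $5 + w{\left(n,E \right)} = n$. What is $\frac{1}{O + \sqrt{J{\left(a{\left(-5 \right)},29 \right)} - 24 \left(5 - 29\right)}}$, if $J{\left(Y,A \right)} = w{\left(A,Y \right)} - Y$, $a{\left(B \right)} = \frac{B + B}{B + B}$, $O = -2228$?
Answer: $- \frac{2228}{4963385} - \frac{\sqrt{599}}{4963385} \approx -0.00045382$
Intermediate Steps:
$w{\left(n,E \right)} = -5 + n$
$a{\left(B \right)} = 1$ ($a{\left(B \right)} = \frac{2 B}{2 B} = 2 B \frac{1}{2 B} = 1$)
$J{\left(Y,A \right)} = -5 + A - Y$ ($J{\left(Y,A \right)} = \left(-5 + A\right) - Y = -5 + A - Y$)
$\frac{1}{O + \sqrt{J{\left(a{\left(-5 \right)},29 \right)} - 24 \left(5 - 29\right)}} = \frac{1}{-2228 + \sqrt{\left(-5 + 29 - 1\right) - 24 \left(5 - 29\right)}} = \frac{1}{-2228 + \sqrt{\left(-5 + 29 - 1\right) - -576}} = \frac{1}{-2228 + \sqrt{23 + 576}} = \frac{1}{-2228 + \sqrt{599}}$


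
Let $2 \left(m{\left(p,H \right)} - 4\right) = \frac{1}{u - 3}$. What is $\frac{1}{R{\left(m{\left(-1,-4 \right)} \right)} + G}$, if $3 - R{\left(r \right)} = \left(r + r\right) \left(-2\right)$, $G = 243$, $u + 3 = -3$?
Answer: $\frac{9}{2356} \approx 0.00382$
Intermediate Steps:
$u = -6$ ($u = -3 - 3 = -6$)
$m{\left(p,H \right)} = \frac{71}{18}$ ($m{\left(p,H \right)} = 4 + \frac{1}{2 \left(-6 - 3\right)} = 4 + \frac{1}{2 \left(-9\right)} = 4 + \frac{1}{2} \left(- \frac{1}{9}\right) = 4 - \frac{1}{18} = \frac{71}{18}$)
$R{\left(r \right)} = 3 + 4 r$ ($R{\left(r \right)} = 3 - \left(r + r\right) \left(-2\right) = 3 - 2 r \left(-2\right) = 3 - - 4 r = 3 + 4 r$)
$\frac{1}{R{\left(m{\left(-1,-4 \right)} \right)} + G} = \frac{1}{\left(3 + 4 \cdot \frac{71}{18}\right) + 243} = \frac{1}{\left(3 + \frac{142}{9}\right) + 243} = \frac{1}{\frac{169}{9} + 243} = \frac{1}{\frac{2356}{9}} = \frac{9}{2356}$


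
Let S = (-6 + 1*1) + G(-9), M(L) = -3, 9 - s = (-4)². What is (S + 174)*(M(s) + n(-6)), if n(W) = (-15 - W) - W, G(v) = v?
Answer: -960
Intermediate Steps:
s = -7 (s = 9 - 1*(-4)² = 9 - 1*16 = 9 - 16 = -7)
n(W) = -15 - 2*W
S = -14 (S = (-6 + 1*1) - 9 = (-6 + 1) - 9 = -5 - 9 = -14)
(S + 174)*(M(s) + n(-6)) = (-14 + 174)*(-3 + (-15 - 2*(-6))) = 160*(-3 + (-15 + 12)) = 160*(-3 - 3) = 160*(-6) = -960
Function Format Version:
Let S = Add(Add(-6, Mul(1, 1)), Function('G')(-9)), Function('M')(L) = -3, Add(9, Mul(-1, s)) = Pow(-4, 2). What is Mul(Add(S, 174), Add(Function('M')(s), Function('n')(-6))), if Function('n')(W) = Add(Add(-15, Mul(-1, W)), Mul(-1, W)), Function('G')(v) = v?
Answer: -960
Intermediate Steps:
s = -7 (s = Add(9, Mul(-1, Pow(-4, 2))) = Add(9, Mul(-1, 16)) = Add(9, -16) = -7)
Function('n')(W) = Add(-15, Mul(-2, W))
S = -14 (S = Add(Add(-6, Mul(1, 1)), -9) = Add(Add(-6, 1), -9) = Add(-5, -9) = -14)
Mul(Add(S, 174), Add(Function('M')(s), Function('n')(-6))) = Mul(Add(-14, 174), Add(-3, Add(-15, Mul(-2, -6)))) = Mul(160, Add(-3, Add(-15, 12))) = Mul(160, Add(-3, -3)) = Mul(160, -6) = -960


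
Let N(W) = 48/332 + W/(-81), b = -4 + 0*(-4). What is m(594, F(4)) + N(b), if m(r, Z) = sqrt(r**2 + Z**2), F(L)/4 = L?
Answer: 1304/6723 + 2*sqrt(88273) ≈ 594.41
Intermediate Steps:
F(L) = 4*L
b = -4 (b = -4 + 0 = -4)
N(W) = 12/83 - W/81 (N(W) = 48*(1/332) + W*(-1/81) = 12/83 - W/81)
m(r, Z) = sqrt(Z**2 + r**2)
m(594, F(4)) + N(b) = sqrt((4*4)**2 + 594**2) + (12/83 - 1/81*(-4)) = sqrt(16**2 + 352836) + (12/83 + 4/81) = sqrt(256 + 352836) + 1304/6723 = sqrt(353092) + 1304/6723 = 2*sqrt(88273) + 1304/6723 = 1304/6723 + 2*sqrt(88273)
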